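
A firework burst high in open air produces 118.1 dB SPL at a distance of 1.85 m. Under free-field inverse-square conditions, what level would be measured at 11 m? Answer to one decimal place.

For a point source in a free field, ΔL = −20·log₁₀(d₂/d₁).
ΔL = −20·log₁₀(11/1.85) = -15.48 dB, so L₂ = 118.1 + (-15.48) = 102.6 dB SPL.

102.6 dB SPL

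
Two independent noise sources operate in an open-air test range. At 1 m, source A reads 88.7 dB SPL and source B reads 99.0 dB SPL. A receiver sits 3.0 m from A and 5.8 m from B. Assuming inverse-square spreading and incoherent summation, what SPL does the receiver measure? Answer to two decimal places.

85.03 dB SPL

At the listener: L_A = 88.7 − 20·log₁₀(3.0) = 79.158 dB; L_B = 99.0 − 20·log₁₀(5.8) = 83.731 dB.
Combined: 10·log₁₀(10^(79.158/10)+10^(83.731/10)) = 85.03 dB SPL.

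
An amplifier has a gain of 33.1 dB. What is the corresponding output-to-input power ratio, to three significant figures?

Power ratio = 10^(dB/10).
10^(33.1/10) = 10^(3.310) = 2040.

2040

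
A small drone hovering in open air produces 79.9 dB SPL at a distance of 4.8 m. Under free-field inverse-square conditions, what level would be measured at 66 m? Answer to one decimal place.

57.1 dB SPL

For a point source in a free field, ΔL = −20·log₁₀(d₂/d₁).
ΔL = −20·log₁₀(66/4.8) = -22.77 dB, so L₂ = 79.9 + (-22.77) = 57.1 dB SPL.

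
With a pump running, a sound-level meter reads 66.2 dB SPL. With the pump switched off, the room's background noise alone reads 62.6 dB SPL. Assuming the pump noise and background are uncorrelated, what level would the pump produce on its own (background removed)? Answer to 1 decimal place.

63.7 dB SPL

Subtract intensities: L_src = 10·log₁₀(10^(L_total/10) − 10^(L_bg/10)).
L_src = 10·log₁₀(10^(66.2/10) − 10^(62.6/10)) = 10·log₁₀(2349000) = 63.7 dB SPL.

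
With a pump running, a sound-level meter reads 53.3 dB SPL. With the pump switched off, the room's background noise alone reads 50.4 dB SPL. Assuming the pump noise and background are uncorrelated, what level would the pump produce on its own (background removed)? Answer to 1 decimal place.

Remove the background by subtracting linear intensities:
L_src = 10·log₁₀(10^(53.3/10) − 10^(50.4/10)) = 10·log₁₀(104100) = 50.2 dB SPL.

50.2 dB SPL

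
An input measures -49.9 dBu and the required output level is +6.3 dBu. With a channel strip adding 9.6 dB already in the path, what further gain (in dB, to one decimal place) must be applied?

The required make-up gain is the shortfall in the dB sum.
G = +6.3 − (-49.9) − 9.6 = 46.6 dB.

46.6 dB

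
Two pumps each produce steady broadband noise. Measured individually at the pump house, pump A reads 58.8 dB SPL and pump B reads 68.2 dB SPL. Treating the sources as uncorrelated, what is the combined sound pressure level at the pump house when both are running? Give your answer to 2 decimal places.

68.67 dB SPL

Add the sources as powers (linear), then convert back to dB:
L_total = 10·log₁₀(10^(58.8/10) + 10^(68.2/10)) = 10·log₁₀(7366000) = 68.67 dB SPL.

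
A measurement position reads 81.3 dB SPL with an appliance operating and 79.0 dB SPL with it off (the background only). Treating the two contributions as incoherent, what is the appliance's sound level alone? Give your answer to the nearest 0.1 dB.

Background correction is a power subtraction:
L_src = 10·log₁₀(10^(81.3/10) − 10^(79.0/10)) = 10·log₁₀(55460000) = 77.4 dB SPL.

77.4 dB SPL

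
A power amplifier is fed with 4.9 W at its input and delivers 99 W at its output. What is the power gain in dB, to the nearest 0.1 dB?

13.1 dB

Power is a power quantity, so gain = 10·log₁₀(P_out/P_in).
10·log₁₀(99/4.9) = 10·log₁₀(20.20) = 13.1 dB.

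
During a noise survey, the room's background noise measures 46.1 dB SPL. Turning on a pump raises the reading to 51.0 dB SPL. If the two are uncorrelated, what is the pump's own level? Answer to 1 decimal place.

Background correction is a power subtraction:
L_src = 10·log₁₀(10^(51.0/10) − 10^(46.1/10)) = 10·log₁₀(85150) = 49.3 dB SPL.

49.3 dB SPL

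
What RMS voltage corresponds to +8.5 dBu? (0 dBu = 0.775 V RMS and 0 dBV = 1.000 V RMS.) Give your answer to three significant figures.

2.06 V

V = 0.775 V × 10^(+8.5/20).
= 0.775 × 2.661 = 2.06 V.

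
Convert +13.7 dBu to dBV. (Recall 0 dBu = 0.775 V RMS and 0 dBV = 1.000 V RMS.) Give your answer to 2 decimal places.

The offset between the scales is 20·log₁₀(0.775/1.000) = −2.214 dB.
So dBV = +13.7 − 2.214 = +11.49 dBV.

+11.49 dBV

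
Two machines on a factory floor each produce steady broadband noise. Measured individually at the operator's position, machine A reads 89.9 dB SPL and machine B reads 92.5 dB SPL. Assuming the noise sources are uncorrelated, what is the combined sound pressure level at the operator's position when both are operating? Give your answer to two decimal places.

94.40 dB SPL

Uncorrelated sources add in intensity (power), not in dB.
L_total = 10·log₁₀(10^(89.9/10) + 10^(92.5/10)) = 10·log₁₀(2756000000) = 94.40 dB SPL.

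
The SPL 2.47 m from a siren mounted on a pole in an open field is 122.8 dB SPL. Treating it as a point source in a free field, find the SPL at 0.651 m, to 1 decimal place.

Inverse-square spreading gives ΔL = −20·log₁₀(d₂/d₁).
ΔL = −20·log₁₀(0.651/2.47) = 11.58 dB, so L₂ = 122.8 + (11.58) = 134.4 dB SPL.

134.4 dB SPL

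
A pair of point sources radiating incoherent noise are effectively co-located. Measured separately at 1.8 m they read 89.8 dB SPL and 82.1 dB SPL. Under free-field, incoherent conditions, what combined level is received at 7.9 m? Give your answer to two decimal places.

77.63 dB SPL

Combined at 1.8 m: 10·log₁₀(10^(89.8/10)+10^(82.1/10)) = 90.481 dB SPL.
Then apply −20·log₁₀(7.9/1.8) = -12.847 dB → 77.63 dB SPL.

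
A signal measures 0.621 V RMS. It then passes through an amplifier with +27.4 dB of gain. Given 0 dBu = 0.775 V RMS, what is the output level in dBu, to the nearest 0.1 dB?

+25.5 dBu

Input level: 20·log₁₀(0.621/0.775) = -1.92 dBu.
Output: -1.92 + 27.4 = +25.5 dBu.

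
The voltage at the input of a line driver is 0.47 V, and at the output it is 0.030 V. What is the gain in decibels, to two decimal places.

For a voltage ratio, dB = 20·log₁₀(V₂/V₁).
20·log₁₀(0.030/0.47) = 20·log₁₀(0.06383) = -23.90 dB.

-23.90 dB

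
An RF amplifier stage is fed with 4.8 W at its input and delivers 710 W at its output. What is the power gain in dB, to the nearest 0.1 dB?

For a power ratio, dB = 10·log₁₀(P₂/P₁).
10·log₁₀(710/4.8) = 10·log₁₀(147.9) = 21.7 dB.

21.7 dB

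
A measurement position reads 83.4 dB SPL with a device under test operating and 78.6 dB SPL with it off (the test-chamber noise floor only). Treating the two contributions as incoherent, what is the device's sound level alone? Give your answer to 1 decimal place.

Background correction is a power subtraction:
L_src = 10·log₁₀(10^(83.4/10) − 10^(78.6/10)) = 10·log₁₀(146300000) = 81.7 dB SPL.

81.7 dB SPL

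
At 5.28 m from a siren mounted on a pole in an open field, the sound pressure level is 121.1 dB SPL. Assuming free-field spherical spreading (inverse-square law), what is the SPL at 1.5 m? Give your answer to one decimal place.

132.0 dB SPL

Free-field point source: level drops by 20·log₁₀ of the distance ratio.
ΔL = −20·log₁₀(1.5/5.28) = 10.93 dB, so L₂ = 121.1 + (10.93) = 132.0 dB SPL.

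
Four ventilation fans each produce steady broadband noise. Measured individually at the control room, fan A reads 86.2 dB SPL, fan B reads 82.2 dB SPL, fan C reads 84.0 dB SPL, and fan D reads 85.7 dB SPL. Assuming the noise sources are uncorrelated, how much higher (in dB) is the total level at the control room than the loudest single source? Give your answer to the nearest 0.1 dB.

Add the sources as powers (linear), then convert back to dB:
L_total = 10·log₁₀(10^(86.2/10) + 10^(82.2/10) + 10^(84.0/10) + 10^(85.7/10)) = 90.81 dB SPL.
Excess over the loudest (86.2 dB): 90.81 − 86.2 = 4.6 dB.

4.6 dB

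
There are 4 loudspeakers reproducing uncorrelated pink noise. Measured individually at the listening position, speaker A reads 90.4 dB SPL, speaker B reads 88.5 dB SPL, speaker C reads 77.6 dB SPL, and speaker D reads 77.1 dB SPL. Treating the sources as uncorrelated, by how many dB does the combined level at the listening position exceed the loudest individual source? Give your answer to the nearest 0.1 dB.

2.4 dB

Add the sources as powers (linear), then convert back to dB:
L_total = 10·log₁₀(10^(90.4/10) + 10^(88.5/10) + 10^(77.6/10) + 10^(77.1/10)) = 92.82 dB SPL.
Excess over the loudest (90.4 dB): 92.82 − 90.4 = 2.4 dB.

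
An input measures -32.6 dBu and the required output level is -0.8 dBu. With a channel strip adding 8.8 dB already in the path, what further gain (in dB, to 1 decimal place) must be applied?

23.0 dB

The required make-up gain is the shortfall in the dB sum.
G = -0.8 − (-32.6) − 8.8 = 23.0 dB.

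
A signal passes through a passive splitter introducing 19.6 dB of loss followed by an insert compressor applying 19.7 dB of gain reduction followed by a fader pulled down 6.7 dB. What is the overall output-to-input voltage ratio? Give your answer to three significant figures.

Net gain = (−19.6) + (−19.7) + (−6.7) = -46.0 dB.
Voltage ratio = 10^(-46.0/20) = 0.00501.

0.00501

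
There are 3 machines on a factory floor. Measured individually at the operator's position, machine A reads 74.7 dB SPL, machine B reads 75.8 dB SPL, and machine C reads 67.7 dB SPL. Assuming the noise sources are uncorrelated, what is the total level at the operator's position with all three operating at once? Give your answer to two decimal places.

78.66 dB SPL

Uncorrelated sources add in intensity (power), not in dB.
L_total = 10·log₁₀(10^(74.7/10) + 10^(75.8/10) + 10^(67.7/10)) = 10·log₁₀(73420000) = 78.66 dB SPL.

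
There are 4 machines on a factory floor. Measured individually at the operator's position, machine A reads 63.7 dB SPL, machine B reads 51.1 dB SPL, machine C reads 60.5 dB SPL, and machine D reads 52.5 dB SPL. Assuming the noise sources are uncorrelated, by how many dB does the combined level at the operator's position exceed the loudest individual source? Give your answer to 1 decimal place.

2.1 dB

Add the sources as powers (linear), then convert back to dB:
L_total = 10·log₁₀(10^(63.7/10) + 10^(51.1/10) + 10^(60.5/10) + 10^(52.5/10)) = 65.77 dB SPL.
Excess over the loudest (63.7 dB): 65.77 − 63.7 = 2.1 dB.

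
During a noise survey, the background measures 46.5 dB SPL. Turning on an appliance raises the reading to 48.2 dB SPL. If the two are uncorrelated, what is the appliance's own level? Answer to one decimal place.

43.3 dB SPL

Remove the background by subtracting linear intensities:
L_src = 10·log₁₀(10^(48.2/10) − 10^(46.5/10)) = 10·log₁₀(21400) = 43.3 dB SPL.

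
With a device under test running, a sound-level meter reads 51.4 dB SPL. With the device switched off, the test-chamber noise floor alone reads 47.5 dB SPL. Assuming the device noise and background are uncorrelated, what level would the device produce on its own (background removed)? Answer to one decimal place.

Remove the background by subtracting linear intensities:
L_src = 10·log₁₀(10^(51.4/10) − 10^(47.5/10)) = 10·log₁₀(81800) = 49.1 dB SPL.

49.1 dB SPL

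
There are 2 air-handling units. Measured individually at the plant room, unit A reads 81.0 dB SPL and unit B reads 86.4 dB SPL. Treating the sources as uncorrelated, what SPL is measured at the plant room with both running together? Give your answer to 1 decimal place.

Uncorrelated sources add in intensity (power), not in dB.
L_total = 10·log₁₀(10^(81.0/10) + 10^(86.4/10)) = 10·log₁₀(562400000) = 87.5 dB SPL.

87.5 dB SPL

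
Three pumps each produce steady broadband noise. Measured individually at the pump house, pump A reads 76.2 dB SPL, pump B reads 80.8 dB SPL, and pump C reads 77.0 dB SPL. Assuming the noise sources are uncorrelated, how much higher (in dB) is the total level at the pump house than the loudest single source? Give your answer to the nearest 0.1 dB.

Add the sources as powers (linear), then convert back to dB:
L_total = 10·log₁₀(10^(76.2/10) + 10^(80.8/10) + 10^(77.0/10)) = 83.26 dB SPL.
Excess over the loudest (80.8 dB): 83.26 − 80.8 = 2.5 dB.

2.5 dB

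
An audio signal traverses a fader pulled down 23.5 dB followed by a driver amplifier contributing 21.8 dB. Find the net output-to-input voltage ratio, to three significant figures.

Net gain = (−23.5) + 21.8 = -1.7 dB.
Voltage ratio = 10^(-1.7/20) = 0.822.

0.822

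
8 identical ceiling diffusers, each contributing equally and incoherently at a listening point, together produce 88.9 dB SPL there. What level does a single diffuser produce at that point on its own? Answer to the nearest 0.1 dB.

8 equal incoherent sources add 10·log₁₀(8) = 9.03 dB over one source.
L_one = 88.9 − 9.03 = 79.9 dB SPL.

79.9 dB SPL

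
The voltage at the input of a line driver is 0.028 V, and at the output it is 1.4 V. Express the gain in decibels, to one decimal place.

34.0 dB

Voltage is an amplitude quantity, so gain = 20·log₁₀(V_out/V_in).
20·log₁₀(1.4/0.028) = 20·log₁₀(50.00) = 34.0 dB.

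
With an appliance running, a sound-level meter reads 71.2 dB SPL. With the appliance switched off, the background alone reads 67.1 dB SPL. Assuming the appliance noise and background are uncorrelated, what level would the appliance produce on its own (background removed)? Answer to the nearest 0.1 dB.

Remove the background by subtracting linear intensities:
L_src = 10·log₁₀(10^(71.2/10) − 10^(67.1/10)) = 10·log₁₀(8054000) = 69.1 dB SPL.

69.1 dB SPL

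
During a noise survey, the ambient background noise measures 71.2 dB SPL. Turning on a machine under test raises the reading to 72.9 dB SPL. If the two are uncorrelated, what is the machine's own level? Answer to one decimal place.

68.0 dB SPL

Subtract intensities: L_src = 10·log₁₀(10^(L_total/10) − 10^(L_bg/10)).
L_src = 10·log₁₀(10^(72.9/10) − 10^(71.2/10)) = 10·log₁₀(6316000) = 68.0 dB SPL.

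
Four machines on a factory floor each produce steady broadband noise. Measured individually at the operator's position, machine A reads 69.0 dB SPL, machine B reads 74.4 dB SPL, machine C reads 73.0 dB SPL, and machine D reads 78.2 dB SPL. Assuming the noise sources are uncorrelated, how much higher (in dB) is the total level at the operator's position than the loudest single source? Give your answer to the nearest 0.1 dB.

2.6 dB

Incoherent sources sum as intensities:
L_total = 10·log₁₀(10^(69.0/10) + 10^(74.4/10) + 10^(73.0/10) + 10^(78.2/10)) = 80.85 dB SPL.
Excess over the loudest (78.2 dB): 80.85 − 78.2 = 2.6 dB.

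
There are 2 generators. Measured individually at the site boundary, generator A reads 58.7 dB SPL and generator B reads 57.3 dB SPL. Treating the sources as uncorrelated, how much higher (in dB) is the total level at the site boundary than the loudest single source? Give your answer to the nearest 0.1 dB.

Uncorrelated sources add in intensity (power), not in dB.
L_total = 10·log₁₀(10^(58.7/10) + 10^(57.3/10)) = 61.07 dB SPL.
Excess over the loudest (58.7 dB): 61.07 − 58.7 = 2.4 dB.

2.4 dB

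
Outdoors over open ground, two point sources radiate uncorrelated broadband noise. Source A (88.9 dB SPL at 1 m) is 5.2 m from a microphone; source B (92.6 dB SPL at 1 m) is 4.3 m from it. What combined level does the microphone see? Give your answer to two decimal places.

81.04 dB SPL

At the listener: L_A = 88.9 − 20·log₁₀(5.2) = 74.580 dB; L_B = 92.6 − 20·log₁₀(4.3) = 79.931 dB.
Combined: 10·log₁₀(10^(74.580/10)+10^(79.931/10)) = 81.04 dB SPL.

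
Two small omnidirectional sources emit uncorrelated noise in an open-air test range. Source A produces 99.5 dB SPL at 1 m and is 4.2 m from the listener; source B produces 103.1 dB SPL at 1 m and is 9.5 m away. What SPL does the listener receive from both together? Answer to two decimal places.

88.64 dB SPL

At the listener: L_A = 99.5 − 20·log₁₀(4.2) = 87.035 dB; L_B = 103.1 − 20·log₁₀(9.5) = 83.546 dB.
Combined: 10·log₁₀(10^(87.035/10)+10^(83.546/10)) = 88.64 dB SPL.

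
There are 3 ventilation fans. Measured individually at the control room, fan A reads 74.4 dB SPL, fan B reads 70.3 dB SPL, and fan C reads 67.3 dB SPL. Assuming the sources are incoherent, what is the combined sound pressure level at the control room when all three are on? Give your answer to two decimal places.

76.40 dB SPL

Add the sources as powers (linear), then convert back to dB:
L_total = 10·log₁₀(10^(74.4/10) + 10^(70.3/10) + 10^(67.3/10)) = 10·log₁₀(43630000) = 76.40 dB SPL.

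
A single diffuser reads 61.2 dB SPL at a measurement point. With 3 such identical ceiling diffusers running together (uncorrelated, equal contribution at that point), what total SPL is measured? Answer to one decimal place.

66.0 dB SPL

3 equal incoherent sources raise the level by 10·log₁₀(3) = 4.77 dB.
L_total = 61.2 + 4.77 = 66.0 dB SPL.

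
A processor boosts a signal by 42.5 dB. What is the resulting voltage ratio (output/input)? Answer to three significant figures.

133

Voltage ratio = 10^(dB/20).
10^(42.5/20) = 10^(2.125) = 133.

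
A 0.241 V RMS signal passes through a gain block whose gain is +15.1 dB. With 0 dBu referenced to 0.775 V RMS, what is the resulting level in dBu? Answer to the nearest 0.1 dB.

+5.0 dBu

Input level: 20·log₁₀(0.241/0.775) = -10.15 dBu.
Output: -10.15 + 15.1 = +5.0 dBu.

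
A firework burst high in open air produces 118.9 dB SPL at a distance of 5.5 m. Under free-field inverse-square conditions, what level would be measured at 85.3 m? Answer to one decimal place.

For a point source in a free field, ΔL = −20·log₁₀(d₂/d₁).
ΔL = −20·log₁₀(85.3/5.5) = -23.81 dB, so L₂ = 118.9 + (-23.81) = 95.1 dB SPL.

95.1 dB SPL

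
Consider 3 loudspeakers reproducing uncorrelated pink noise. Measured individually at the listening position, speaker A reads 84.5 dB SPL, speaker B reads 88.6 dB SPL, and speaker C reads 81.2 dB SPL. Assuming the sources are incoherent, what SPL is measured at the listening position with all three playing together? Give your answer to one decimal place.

Uncorrelated sources add in intensity (power), not in dB.
L_total = 10·log₁₀(10^(84.5/10) + 10^(88.6/10) + 10^(81.2/10)) = 10·log₁₀(1138000000) = 90.6 dB SPL.

90.6 dB SPL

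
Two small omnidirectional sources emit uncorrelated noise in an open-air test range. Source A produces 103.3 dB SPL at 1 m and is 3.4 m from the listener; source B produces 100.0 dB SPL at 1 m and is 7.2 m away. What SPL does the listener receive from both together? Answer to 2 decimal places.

93.10 dB SPL

At the listener: L_A = 103.3 − 20·log₁₀(3.4) = 92.670 dB; L_B = 100.0 − 20·log₁₀(7.2) = 82.853 dB.
Combined: 10·log₁₀(10^(92.670/10)+10^(82.853/10)) = 93.10 dB SPL.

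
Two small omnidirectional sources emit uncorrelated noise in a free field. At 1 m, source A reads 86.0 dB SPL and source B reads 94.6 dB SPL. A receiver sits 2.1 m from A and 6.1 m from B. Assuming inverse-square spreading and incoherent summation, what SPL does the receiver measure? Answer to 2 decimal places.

82.25 dB SPL

At the listener: L_A = 86.0 − 20·log₁₀(2.1) = 79.556 dB; L_B = 94.6 − 20·log₁₀(6.1) = 78.893 dB.
Combined: 10·log₁₀(10^(79.556/10)+10^(78.893/10)) = 82.25 dB SPL.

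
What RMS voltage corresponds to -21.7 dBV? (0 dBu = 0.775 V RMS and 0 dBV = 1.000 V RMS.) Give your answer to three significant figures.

V = 1.000 V × 10^(-21.7/20).
= 1.000 × 0.08222 = 0.0822 V.

0.0822 V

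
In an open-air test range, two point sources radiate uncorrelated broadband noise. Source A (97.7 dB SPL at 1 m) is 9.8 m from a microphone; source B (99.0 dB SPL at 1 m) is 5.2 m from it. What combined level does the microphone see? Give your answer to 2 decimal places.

85.50 dB SPL

At the listener: L_A = 97.7 − 20·log₁₀(9.8) = 77.875 dB; L_B = 99.0 − 20·log₁₀(5.2) = 84.680 dB.
Combined: 10·log₁₀(10^(77.875/10)+10^(84.680/10)) = 85.50 dB SPL.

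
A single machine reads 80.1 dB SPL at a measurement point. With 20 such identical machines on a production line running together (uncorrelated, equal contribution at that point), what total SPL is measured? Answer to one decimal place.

93.1 dB SPL

20 equal incoherent sources raise the level by 10·log₁₀(20) = 13.01 dB.
L_total = 80.1 + 13.01 = 93.1 dB SPL.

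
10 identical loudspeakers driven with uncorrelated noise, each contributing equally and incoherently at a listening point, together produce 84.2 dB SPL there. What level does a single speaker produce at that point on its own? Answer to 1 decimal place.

74.2 dB SPL

10 equal incoherent sources add 10·log₁₀(10) = 10.00 dB over one source.
L_one = 84.2 − 10.00 = 74.2 dB SPL.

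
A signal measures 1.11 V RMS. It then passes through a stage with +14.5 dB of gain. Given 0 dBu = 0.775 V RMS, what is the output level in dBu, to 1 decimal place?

+17.6 dBu

Input level: 20·log₁₀(1.11/0.775) = 3.12 dBu.
Output: 3.12 + 14.5 = +17.6 dBu.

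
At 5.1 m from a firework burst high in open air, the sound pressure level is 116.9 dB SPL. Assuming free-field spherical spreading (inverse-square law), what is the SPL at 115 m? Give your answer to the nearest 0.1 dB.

89.8 dB SPL

For a point source in a free field, ΔL = −20·log₁₀(d₂/d₁).
ΔL = −20·log₁₀(115/5.1) = -27.06 dB, so L₂ = 116.9 + (-27.06) = 89.8 dB SPL.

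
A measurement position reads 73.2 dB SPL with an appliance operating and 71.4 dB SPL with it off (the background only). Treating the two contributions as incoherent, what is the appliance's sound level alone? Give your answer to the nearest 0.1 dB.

Subtract intensities: L_src = 10·log₁₀(10^(L_total/10) − 10^(L_bg/10)).
L_src = 10·log₁₀(10^(73.2/10) − 10^(71.4/10)) = 10·log₁₀(7089000) = 68.5 dB SPL.

68.5 dB SPL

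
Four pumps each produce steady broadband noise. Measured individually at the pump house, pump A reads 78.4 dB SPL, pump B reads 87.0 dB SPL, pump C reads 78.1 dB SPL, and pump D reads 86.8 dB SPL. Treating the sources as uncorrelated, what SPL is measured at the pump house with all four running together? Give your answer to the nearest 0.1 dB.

90.5 dB SPL

Incoherent sources sum as intensities:
L_total = 10·log₁₀(10^(78.4/10) + 10^(87.0/10) + 10^(78.1/10) + 10^(86.8/10)) = 10·log₁₀(1114000000) = 90.5 dB SPL.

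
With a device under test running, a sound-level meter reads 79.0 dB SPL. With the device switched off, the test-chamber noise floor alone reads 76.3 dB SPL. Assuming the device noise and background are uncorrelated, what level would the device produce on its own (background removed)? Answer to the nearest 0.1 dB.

Remove the background by subtracting linear intensities:
L_src = 10·log₁₀(10^(79.0/10) − 10^(76.3/10)) = 10·log₁₀(36770000) = 75.7 dB SPL.

75.7 dB SPL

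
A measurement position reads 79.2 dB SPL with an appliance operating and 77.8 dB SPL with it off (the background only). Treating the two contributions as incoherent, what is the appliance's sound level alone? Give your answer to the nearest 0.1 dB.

73.6 dB SPL

Remove the background by subtracting linear intensities:
L_src = 10·log₁₀(10^(79.2/10) − 10^(77.8/10)) = 10·log₁₀(22920000) = 73.6 dB SPL.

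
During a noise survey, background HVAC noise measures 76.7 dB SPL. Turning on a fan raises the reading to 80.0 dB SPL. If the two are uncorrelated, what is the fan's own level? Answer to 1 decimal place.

77.3 dB SPL

Subtract intensities: L_src = 10·log₁₀(10^(L_total/10) − 10^(L_bg/10)).
L_src = 10·log₁₀(10^(80.0/10) − 10^(76.7/10)) = 10·log₁₀(53230000) = 77.3 dB SPL.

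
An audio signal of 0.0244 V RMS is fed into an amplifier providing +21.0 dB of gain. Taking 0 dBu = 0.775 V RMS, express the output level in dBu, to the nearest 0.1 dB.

Input level: 20·log₁₀(0.0244/0.775) = -30.04 dBu.
Output: -30.04 + 21.0 = -9.0 dBu.

-9.0 dBu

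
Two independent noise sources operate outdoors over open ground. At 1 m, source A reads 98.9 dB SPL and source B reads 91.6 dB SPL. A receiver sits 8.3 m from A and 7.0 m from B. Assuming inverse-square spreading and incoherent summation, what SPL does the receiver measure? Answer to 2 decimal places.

81.53 dB SPL

At the listener: L_A = 98.9 − 20·log₁₀(8.3) = 80.518 dB; L_B = 91.6 − 20·log₁₀(7.0) = 74.698 dB.
Combined: 10·log₁₀(10^(80.518/10)+10^(74.698/10)) = 81.53 dB SPL.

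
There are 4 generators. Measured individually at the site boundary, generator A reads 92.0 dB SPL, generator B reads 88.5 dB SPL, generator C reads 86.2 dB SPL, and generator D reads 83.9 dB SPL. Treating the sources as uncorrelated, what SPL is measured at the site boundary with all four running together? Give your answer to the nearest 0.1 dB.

94.7 dB SPL

Incoherent sources sum as intensities:
L_total = 10·log₁₀(10^(92.0/10) + 10^(88.5/10) + 10^(86.2/10) + 10^(83.9/10)) = 10·log₁₀(2955000000) = 94.7 dB SPL.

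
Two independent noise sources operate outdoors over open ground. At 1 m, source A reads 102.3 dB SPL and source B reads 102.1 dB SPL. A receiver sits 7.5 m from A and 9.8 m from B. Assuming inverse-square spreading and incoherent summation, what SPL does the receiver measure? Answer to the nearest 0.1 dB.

86.7 dB SPL

At the listener: L_A = 102.3 − 20·log₁₀(7.5) = 84.80 dB; L_B = 102.1 − 20·log₁₀(9.8) = 82.28 dB.
Combined: 10·log₁₀(10^(84.80/10)+10^(82.28/10)) = 86.7 dB SPL.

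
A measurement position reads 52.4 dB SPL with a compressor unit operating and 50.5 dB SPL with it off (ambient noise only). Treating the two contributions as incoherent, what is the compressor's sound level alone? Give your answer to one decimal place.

Background correction is a power subtraction:
L_src = 10·log₁₀(10^(52.4/10) − 10^(50.5/10)) = 10·log₁₀(61580) = 47.9 dB SPL.

47.9 dB SPL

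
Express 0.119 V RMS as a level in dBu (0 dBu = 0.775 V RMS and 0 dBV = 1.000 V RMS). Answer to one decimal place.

dBu = 20·log₁₀(V / 0.775 V).
20·log₁₀(0.119/0.775) = -16.3 dBu.

-16.3 dBu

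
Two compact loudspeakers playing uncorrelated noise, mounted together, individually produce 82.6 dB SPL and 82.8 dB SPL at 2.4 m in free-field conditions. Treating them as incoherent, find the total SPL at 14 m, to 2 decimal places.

70.39 dB SPL

Combined at 2.4 m: 10·log₁₀(10^(82.6/10)+10^(82.8/10)) = 85.711 dB SPL.
Then apply −20·log₁₀(14/2.4) = -15.318 dB → 70.39 dB SPL.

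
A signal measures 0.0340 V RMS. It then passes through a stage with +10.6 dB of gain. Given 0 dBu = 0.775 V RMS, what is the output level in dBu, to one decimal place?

-16.6 dBu

Input level: 20·log₁₀(0.0340/0.775) = -27.16 dBu.
Output: -27.16 + 10.6 = -16.6 dBu.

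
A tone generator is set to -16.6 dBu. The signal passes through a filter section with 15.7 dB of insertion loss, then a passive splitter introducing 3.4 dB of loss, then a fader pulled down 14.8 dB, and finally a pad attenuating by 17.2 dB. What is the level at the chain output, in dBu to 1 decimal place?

In dB, series stages simply add:
-16.6 − 15.7 − 3.4 − 14.8 − 17.2 = -67.7 dBu.

-67.7 dBu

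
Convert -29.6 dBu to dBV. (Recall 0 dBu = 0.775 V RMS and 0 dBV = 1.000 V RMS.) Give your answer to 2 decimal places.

-31.81 dBV

The offset between the scales is 20·log₁₀(0.775/1.000) = −2.214 dB.
So dBV = -29.6 − 2.214 = -31.81 dBV.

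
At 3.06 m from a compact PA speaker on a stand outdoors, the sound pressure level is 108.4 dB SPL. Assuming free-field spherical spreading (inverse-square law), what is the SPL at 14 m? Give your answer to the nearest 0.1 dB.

95.2 dB SPL

Free-field point source: level drops by 20·log₁₀ of the distance ratio.
ΔL = −20·log₁₀(14/3.06) = -13.21 dB, so L₂ = 108.4 + (-13.21) = 95.2 dB SPL.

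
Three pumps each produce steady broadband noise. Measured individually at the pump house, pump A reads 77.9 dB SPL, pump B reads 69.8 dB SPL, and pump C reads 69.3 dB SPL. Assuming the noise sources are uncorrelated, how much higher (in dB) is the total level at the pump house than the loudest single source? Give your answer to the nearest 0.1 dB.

Incoherent sources sum as intensities:
L_total = 10·log₁₀(10^(77.9/10) + 10^(69.8/10) + 10^(69.3/10)) = 79.02 dB SPL.
Excess over the loudest (77.9 dB): 79.02 − 77.9 = 1.1 dB.

1.1 dB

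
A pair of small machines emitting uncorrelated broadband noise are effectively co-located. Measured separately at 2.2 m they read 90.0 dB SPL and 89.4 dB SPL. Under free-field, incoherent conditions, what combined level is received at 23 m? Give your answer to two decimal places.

Combined at 2.2 m: 10·log₁₀(10^(90.0/10)+10^(89.4/10)) = 92.721 dB SPL.
Then apply −20·log₁₀(23/2.2) = -20.386 dB → 72.33 dB SPL.

72.33 dB SPL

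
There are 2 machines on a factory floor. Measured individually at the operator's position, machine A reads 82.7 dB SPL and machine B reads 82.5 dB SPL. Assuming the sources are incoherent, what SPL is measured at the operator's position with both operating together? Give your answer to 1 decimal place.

85.6 dB SPL

Incoherent sources sum as intensities:
L_total = 10·log₁₀(10^(82.7/10) + 10^(82.5/10)) = 10·log₁₀(364000000) = 85.6 dB SPL.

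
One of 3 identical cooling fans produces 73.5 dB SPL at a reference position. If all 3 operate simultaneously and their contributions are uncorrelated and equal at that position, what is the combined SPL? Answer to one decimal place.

3 equal incoherent sources raise the level by 10·log₁₀(3) = 4.77 dB.
L_total = 73.5 + 4.77 = 78.3 dB SPL.

78.3 dB SPL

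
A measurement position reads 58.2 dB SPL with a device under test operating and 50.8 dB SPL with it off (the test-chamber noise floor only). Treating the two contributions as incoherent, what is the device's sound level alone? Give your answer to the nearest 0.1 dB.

57.3 dB SPL

Subtract intensities: L_src = 10·log₁₀(10^(L_total/10) − 10^(L_bg/10)).
L_src = 10·log₁₀(10^(58.2/10) − 10^(50.8/10)) = 10·log₁₀(540500) = 57.3 dB SPL.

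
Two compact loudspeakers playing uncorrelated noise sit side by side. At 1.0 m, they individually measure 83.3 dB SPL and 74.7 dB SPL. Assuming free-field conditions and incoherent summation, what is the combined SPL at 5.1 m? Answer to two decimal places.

Combined at 1.0 m: 10·log₁₀(10^(83.3/10)+10^(74.7/10)) = 83.862 dB SPL.
Then apply −20·log₁₀(5.1/1.0) = -14.151 dB → 69.71 dB SPL.

69.71 dB SPL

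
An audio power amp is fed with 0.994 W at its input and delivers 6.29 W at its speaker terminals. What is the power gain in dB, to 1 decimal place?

8.0 dB

For a power ratio, dB = 10·log₁₀(P₂/P₁).
10·log₁₀(6.29/0.994) = 10·log₁₀(6.328) = 8.0 dB.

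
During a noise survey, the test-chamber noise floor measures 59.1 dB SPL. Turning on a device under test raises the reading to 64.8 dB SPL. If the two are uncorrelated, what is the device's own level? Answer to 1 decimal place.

63.4 dB SPL

Background correction is a power subtraction:
L_src = 10·log₁₀(10^(64.8/10) − 10^(59.1/10)) = 10·log₁₀(2207000) = 63.4 dB SPL.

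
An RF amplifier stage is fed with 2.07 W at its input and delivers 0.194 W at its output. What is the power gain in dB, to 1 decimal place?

For a power ratio, dB = 10·log₁₀(P₂/P₁).
10·log₁₀(0.194/2.07) = 10·log₁₀(0.09372) = -10.3 dB.

-10.3 dB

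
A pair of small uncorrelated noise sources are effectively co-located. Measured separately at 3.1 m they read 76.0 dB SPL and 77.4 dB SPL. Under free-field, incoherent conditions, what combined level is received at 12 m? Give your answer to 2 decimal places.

68.01 dB SPL

Combined at 3.1 m: 10·log₁₀(10^(76.0/10)+10^(77.4/10)) = 79.766 dB SPL.
Then apply −20·log₁₀(12/3.1) = -11.756 dB → 68.01 dB SPL.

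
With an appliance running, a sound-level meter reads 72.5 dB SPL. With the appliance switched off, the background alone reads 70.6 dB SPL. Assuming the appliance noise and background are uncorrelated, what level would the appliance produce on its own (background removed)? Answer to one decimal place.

68.0 dB SPL

Background correction is a power subtraction:
L_src = 10·log₁₀(10^(72.5/10) − 10^(70.6/10)) = 10·log₁₀(6301000) = 68.0 dB SPL.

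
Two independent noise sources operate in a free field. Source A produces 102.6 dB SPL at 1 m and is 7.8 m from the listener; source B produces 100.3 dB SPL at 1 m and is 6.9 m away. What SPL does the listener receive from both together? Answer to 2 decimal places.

At the listener: L_A = 102.6 − 20·log₁₀(7.8) = 84.758 dB; L_B = 100.3 − 20·log₁₀(6.9) = 83.523 dB.
Combined: 10·log₁₀(10^(84.758/10)+10^(83.523/10)) = 87.19 dB SPL.

87.19 dB SPL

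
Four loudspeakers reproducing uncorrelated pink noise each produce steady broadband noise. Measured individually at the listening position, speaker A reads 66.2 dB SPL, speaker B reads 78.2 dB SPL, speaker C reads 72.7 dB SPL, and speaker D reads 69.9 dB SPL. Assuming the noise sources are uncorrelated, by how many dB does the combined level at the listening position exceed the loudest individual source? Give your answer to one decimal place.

1.7 dB

Incoherent sources sum as intensities:
L_total = 10·log₁₀(10^(66.2/10) + 10^(78.2/10) + 10^(72.7/10) + 10^(69.9/10)) = 79.94 dB SPL.
Excess over the loudest (78.2 dB): 79.94 − 78.2 = 1.7 dB.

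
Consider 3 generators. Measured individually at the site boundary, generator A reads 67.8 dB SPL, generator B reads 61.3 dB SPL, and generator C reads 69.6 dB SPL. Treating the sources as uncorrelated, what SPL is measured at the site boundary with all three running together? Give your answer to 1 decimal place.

Uncorrelated sources add in intensity (power), not in dB.
L_total = 10·log₁₀(10^(67.8/10) + 10^(61.3/10) + 10^(69.6/10)) = 10·log₁₀(16490000) = 72.2 dB SPL.

72.2 dB SPL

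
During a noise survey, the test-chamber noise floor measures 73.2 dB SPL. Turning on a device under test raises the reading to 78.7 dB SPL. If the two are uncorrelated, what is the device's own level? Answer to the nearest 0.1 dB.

77.3 dB SPL

Subtract intensities: L_src = 10·log₁₀(10^(L_total/10) − 10^(L_bg/10)).
L_src = 10·log₁₀(10^(78.7/10) − 10^(73.2/10)) = 10·log₁₀(53240000) = 77.3 dB SPL.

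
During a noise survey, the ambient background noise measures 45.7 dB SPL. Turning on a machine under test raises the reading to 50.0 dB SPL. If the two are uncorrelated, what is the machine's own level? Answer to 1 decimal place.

Subtract intensities: L_src = 10·log₁₀(10^(L_total/10) − 10^(L_bg/10)).
L_src = 10·log₁₀(10^(50.0/10) − 10^(45.7/10)) = 10·log₁₀(62850) = 48.0 dB SPL.

48.0 dB SPL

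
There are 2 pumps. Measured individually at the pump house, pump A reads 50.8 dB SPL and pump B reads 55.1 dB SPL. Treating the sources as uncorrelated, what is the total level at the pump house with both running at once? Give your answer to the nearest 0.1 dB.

56.5 dB SPL

Add the sources as powers (linear), then convert back to dB:
L_total = 10·log₁₀(10^(50.8/10) + 10^(55.1/10)) = 10·log₁₀(443800) = 56.5 dB SPL.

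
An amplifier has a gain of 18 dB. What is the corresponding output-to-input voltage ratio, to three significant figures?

Voltage ratio = 10^(dB/20).
10^(18/20) = 10^(0.9000) = 7.94.

7.94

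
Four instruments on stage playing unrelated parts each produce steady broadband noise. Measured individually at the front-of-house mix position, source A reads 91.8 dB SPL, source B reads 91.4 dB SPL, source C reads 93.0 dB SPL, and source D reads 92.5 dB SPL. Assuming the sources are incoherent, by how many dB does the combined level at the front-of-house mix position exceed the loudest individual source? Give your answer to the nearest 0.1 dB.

5.2 dB

Add the sources as powers (linear), then convert back to dB:
L_total = 10·log₁₀(10^(91.8/10) + 10^(91.4/10) + 10^(93.0/10) + 10^(92.5/10)) = 98.24 dB SPL.
Excess over the loudest (93.0 dB): 98.24 − 93.0 = 5.2 dB.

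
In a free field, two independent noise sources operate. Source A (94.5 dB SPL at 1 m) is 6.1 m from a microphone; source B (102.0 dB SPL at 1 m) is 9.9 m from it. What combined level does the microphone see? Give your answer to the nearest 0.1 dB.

83.8 dB SPL

At the listener: L_A = 94.5 − 20·log₁₀(6.1) = 78.79 dB; L_B = 102.0 − 20·log₁₀(9.9) = 82.09 dB.
Combined: 10·log₁₀(10^(78.79/10)+10^(82.09/10)) = 83.8 dB SPL.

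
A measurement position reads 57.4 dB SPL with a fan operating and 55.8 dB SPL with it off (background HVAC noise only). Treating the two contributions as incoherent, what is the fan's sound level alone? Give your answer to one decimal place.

Remove the background by subtracting linear intensities:
L_src = 10·log₁₀(10^(57.4/10) − 10^(55.8/10)) = 10·log₁₀(169400) = 52.3 dB SPL.

52.3 dB SPL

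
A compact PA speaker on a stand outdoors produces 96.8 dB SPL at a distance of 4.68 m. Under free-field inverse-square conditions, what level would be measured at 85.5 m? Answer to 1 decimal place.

71.6 dB SPL

Free-field point source: level drops by 20·log₁₀ of the distance ratio.
ΔL = −20·log₁₀(85.5/4.68) = -25.23 dB, so L₂ = 96.8 + (-25.23) = 71.6 dB SPL.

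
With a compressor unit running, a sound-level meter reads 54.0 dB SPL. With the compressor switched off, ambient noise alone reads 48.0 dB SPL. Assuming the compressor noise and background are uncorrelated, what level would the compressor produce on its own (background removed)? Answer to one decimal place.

52.7 dB SPL

Remove the background by subtracting linear intensities:
L_src = 10·log₁₀(10^(54.0/10) − 10^(48.0/10)) = 10·log₁₀(188100) = 52.7 dB SPL.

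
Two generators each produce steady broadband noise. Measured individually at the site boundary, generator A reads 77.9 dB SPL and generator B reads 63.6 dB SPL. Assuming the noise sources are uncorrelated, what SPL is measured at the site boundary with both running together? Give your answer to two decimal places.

Add the sources as powers (linear), then convert back to dB:
L_total = 10·log₁₀(10^(77.9/10) + 10^(63.6/10)) = 10·log₁₀(63950000) = 78.06 dB SPL.

78.06 dB SPL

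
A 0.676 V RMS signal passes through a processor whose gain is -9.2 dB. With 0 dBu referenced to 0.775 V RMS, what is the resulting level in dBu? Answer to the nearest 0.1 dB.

Input level: 20·log₁₀(0.676/0.775) = -1.19 dBu.
Output: -1.19 − 9.2 = -10.4 dBu.

-10.4 dBu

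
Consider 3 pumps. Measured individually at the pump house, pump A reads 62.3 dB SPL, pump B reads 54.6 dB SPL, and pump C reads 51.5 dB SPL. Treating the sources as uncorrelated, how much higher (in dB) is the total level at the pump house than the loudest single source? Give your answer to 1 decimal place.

1.0 dB

Add the sources as powers (linear), then convert back to dB:
L_total = 10·log₁₀(10^(62.3/10) + 10^(54.6/10) + 10^(51.5/10)) = 63.28 dB SPL.
Excess over the loudest (62.3 dB): 63.28 − 62.3 = 1.0 dB.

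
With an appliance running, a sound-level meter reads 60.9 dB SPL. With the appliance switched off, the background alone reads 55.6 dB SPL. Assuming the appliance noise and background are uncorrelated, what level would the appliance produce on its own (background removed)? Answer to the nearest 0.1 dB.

Background correction is a power subtraction:
L_src = 10·log₁₀(10^(60.9/10) − 10^(55.6/10)) = 10·log₁₀(867200) = 59.4 dB SPL.

59.4 dB SPL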